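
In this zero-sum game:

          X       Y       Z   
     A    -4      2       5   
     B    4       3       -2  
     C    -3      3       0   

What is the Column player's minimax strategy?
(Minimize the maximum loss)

Column should play Y, value = 3

Work:
Column player minimizes Row's maximum payoff:
Column X: max payoff to Row = 4
Column Y: max payoff to Row = 3
Column Z: max payoff to Row = 5
Minimum is 3, achieved by column Y.
Minimax strategy: Y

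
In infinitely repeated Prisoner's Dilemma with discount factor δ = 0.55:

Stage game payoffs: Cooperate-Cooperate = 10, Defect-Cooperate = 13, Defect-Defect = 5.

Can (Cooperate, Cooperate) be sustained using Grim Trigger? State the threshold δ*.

δ* = 0.375; since δ = 0.55 ≥ 0.375, cooperation can be sustained

Work:
For Grim Trigger:
Cooperate forever: 10/(1-δ)
Defect then punished: 13 + 5·δ/(1-δ)
Need: 10/(1-δ) ≥ 13 + 5·δ/(1-δ)
Solving: δ ≥ (T-R)/(T-P) = (13-10)/(13-5) = 0.375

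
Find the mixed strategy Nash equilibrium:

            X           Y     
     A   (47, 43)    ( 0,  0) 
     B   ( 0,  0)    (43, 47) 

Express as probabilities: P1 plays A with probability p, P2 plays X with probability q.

p = 0.5222, q = 0.4778

Work:
Find probabilities that make opponent indifferent:
P2 chooses q to make P1 indifferent between A and B
P1 chooses p to make P2 indifferent between X and Y
Mixed NE: P1 plays (A: 0.5222, B: 0.4778), P2 plays (X: 0.4778, Y: 0.5222)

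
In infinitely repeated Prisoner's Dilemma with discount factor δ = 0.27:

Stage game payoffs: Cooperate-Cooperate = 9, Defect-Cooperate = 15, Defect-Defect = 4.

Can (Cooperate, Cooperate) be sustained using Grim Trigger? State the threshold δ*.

δ* = 0.5455; since δ = 0.27 < 0.5455, cooperation cannot be sustained

Work:
For Grim Trigger:
Cooperate forever: 9/(1-δ)
Defect then punished: 15 + 4·δ/(1-δ)
Need: 9/(1-δ) ≥ 15 + 4·δ/(1-δ)
Solving: δ ≥ (T-R)/(T-P) = (15-9)/(15-4) = 0.5455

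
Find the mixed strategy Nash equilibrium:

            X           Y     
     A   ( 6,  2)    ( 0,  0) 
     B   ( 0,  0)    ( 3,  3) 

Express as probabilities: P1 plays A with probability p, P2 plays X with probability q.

p = 0.6, q = 0.3333

Work:
Find probabilities that make opponent indifferent:
P2 chooses q to make P1 indifferent between A and B
P1 chooses p to make P2 indifferent between X and Y
Mixed NE: P1 plays (A: 0.6, B: 0.4), P2 plays (X: 0.3333, Y: 0.6667)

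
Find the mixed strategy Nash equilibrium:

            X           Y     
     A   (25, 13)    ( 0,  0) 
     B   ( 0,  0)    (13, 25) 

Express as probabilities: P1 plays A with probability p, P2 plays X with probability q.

p = 0.6579, q = 0.3421

Work:
Find probabilities that make opponent indifferent:
P2 chooses q to make P1 indifferent between A and B
P1 chooses p to make P2 indifferent between X and Y
Mixed NE: P1 plays (A: 0.6579, B: 0.3421), P2 plays (X: 0.3421, Y: 0.6579)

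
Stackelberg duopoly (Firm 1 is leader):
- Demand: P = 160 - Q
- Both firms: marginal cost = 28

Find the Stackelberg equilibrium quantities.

q₁* (leader) = 66.0, q₂* (follower) = 33.0

Work:
Follower's reaction: q₂ = (a - c - q₁)/2
Leader substitutes: π₁ = q₁·(a - q₁ - (a-c-q₁)/2 - c)
FOC: q₁* = (160 - 28)/2 = 66.00
Then: q₂* = (160 - 28 - 66.0)/2 = 33.00
Leader has first-mover advantage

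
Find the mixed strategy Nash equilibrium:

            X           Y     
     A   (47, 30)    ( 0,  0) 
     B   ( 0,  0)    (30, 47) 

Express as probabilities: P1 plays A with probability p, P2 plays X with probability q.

p = 0.6104, q = 0.3896

Work:
Find probabilities that make opponent indifferent:
P2 chooses q to make P1 indifferent between A and B
P1 chooses p to make P2 indifferent between X and Y
Mixed NE: P1 plays (A: 0.6104, B: 0.3896), P2 plays (X: 0.3896, Y: 0.6104)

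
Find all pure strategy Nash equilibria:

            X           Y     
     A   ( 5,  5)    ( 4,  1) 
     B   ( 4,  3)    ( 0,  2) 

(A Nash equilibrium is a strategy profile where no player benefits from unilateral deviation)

Nash equilibrium: (A, X)

Work:
Best responses:
  P1 vs X: payoffs [5, 4] → best response A (payoff 5)
  P1 vs Y: payoffs [4, 0] → best response A (payoff 4)
  P2 vs A: payoffs [5, 1] → best response X (payoff 5)
  P2 vs B: payoffs [3, 2] → best response X (payoff 3)
Mutual best responses: (A,X) → Nash equilibria.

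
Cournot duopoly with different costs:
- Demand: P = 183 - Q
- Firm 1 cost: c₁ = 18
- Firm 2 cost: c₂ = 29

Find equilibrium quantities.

q₁* = 58.67, q₂* = 47.67

Work:
Reaction: q₁ = (183 - 18 - q₂)/2
Reaction: q₂ = (183 - 29 - q₁)/2
Solve simultaneously:
q₁* = (183 - 2×18 + 29)/3 = 58.67
q₂* = (183 - 2×29 + 18)/3 = 47.67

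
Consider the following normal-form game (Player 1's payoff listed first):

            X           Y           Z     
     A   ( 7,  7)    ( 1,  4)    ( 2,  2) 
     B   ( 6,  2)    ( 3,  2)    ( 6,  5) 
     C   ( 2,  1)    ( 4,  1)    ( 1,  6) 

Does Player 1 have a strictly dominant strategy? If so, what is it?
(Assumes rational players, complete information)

No strictly dominant strategy exists for Player 1

Work:
A strategy strictly dominates another if it gives a strictly higher payoff against every opponent action. Compare each pair of P1's strategies column-by-column:
  A vs B: [7 vs 6, 1 vs 3, 2 vs 6] → A does not strictly dominate B (column Y: 1 ≤ 3)
  A vs C: [7 vs 2, 1 vs 4, 2 vs 1] → A does not strictly dominate C (column Y: 1 ≤ 4)
  B vs A: [6 vs 7, 3 vs 1, 6 vs 2] → B does not strictly dominate A (column X: 6 ≤ 7)
  B vs C: [6 vs 2, 3 vs 4, 6 vs 1] → B does not strictly dominate C (column Y: 3 ≤ 4)
  C vs A: [2 vs 7, 4 vs 1, 1 vs 2] → C does not strictly dominate A (column X: 2 ≤ 7)
  C vs B: [2 vs 6, 4 vs 3, 1 vs 6] → C does not strictly dominate B (column X: 2 ≤ 6)
No single strategy strictly dominates all others → no strictly dominant strategy.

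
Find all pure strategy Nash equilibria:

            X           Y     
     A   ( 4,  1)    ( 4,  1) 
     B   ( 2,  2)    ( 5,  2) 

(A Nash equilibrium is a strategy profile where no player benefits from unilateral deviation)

Nash equilibrium: (A, X), (B, Y)

Work:
Best responses:
  P1 vs X: payoffs [4, 2] → best response A (payoff 4)
  P1 vs Y: payoffs [4, 5] → best response B (payoff 5)
  P2 vs A: payoffs [1, 1] → best response X/Y (payoff 1)
  P2 vs B: payoffs [2, 2] → best response X/Y (payoff 2)
Mutual best responses: (A,X), (B,Y) → Nash equilibria.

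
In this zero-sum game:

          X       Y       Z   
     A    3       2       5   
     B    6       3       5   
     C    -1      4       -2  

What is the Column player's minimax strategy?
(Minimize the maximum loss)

Column should play Y, value = 4

Work:
Column player minimizes Row's maximum payoff:
Column X: max payoff to Row = 6
Column Y: max payoff to Row = 4
Column Z: max payoff to Row = 5
Minimum is 4, achieved by column Y.
Minimax strategy: Y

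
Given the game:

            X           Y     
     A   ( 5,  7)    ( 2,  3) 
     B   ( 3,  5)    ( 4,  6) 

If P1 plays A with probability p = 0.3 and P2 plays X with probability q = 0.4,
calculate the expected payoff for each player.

E[P1] = 3.48, E[P2] = 5.3

Work:
E[P1] = p·q·π₁(A,X) + p·(1-q)·π₁(A,Y) + (1-p)·q·π₁(B,X) + (1-p)·(1-q)·π₁(B,Y)
= 0.3·0.4·5 + 0.3·0.6·2 + 0.7·0.4·3 + 0.7·0.6·4
= 3.48

E[P2] = 5.3 (similar calculation)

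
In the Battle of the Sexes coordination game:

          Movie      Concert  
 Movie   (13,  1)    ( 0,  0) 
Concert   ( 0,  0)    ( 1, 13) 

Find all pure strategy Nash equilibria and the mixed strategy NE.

Pure NE: (Movie, Movie) and (Concert, Concert); Mixed NE: p = 0.9286, q = 0.0714

Work:
Check pure NE:
(Movie, Movie): (13, 1) - no unilateral deviation beneficial
(Concert, Concert): (1, 13) - no unilateral deviation beneficial
Mixed NE: P1 plays Movie with p = 0.9286, P2 plays Movie with q = 0.0714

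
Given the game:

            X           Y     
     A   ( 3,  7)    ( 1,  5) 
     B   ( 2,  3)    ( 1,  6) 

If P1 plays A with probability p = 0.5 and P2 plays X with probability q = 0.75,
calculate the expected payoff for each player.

E[P1] = 2.125, E[P2] = 5.125

Work:
E[P1] = p·q·π₁(A,X) + p·(1-q)·π₁(A,Y) + (1-p)·q·π₁(B,X) + (1-p)·(1-q)·π₁(B,Y)
= 0.5·0.75·3 + 0.5·0.25·1 + 0.5·0.75·2 + 0.5·0.25·1
= 2.125

E[P2] = 5.125 (similar calculation)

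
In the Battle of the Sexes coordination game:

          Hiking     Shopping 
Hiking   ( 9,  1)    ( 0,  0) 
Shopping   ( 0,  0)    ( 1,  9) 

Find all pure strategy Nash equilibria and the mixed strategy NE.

Pure NE: (Hiking, Hiking) and (Shopping, Shopping); Mixed NE: p = 0.9, q = 0.1

Work:
Check pure NE:
(Hiking, Hiking): (9, 1) - no unilateral deviation beneficial
(Shopping, Shopping): (1, 9) - no unilateral deviation beneficial
Mixed NE: P1 plays Hiking with p = 0.9, P2 plays Hiking with q = 0.1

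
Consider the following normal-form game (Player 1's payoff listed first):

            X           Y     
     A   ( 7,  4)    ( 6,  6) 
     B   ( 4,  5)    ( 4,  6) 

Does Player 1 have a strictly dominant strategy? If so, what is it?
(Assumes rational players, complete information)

Yes, Player 1's strictly dominant strategy is A

Work:
A strategy strictly dominates another if it gives a strictly higher payoff against every opponent action. Compare each pair of P1's strategies column-by-column:
  A vs B: [7 vs 4, 6 vs 4] → A strictly dominates B
  B vs A: [4 vs 7, 4 vs 6] → B does not strictly dominate A (column X: 4 ≤ 7)
A strictly dominates every other strategy → strictly dominant.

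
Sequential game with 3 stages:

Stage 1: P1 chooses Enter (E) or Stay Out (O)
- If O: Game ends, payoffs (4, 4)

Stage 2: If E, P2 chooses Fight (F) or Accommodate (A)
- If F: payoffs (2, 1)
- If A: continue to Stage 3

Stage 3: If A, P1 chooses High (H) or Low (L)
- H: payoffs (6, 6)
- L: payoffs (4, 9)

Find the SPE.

SPE: (E, A, H); Outcome (6, 6)

Work:
Stage 3: P1 chooses H (6 vs 4)
Stage 2: P2: F->1, A->6 (anticipating H). Choose A
Stage 1: P1: O->4, E->6 (anticipating A, H). Choose E
SPE path: E -> A -> H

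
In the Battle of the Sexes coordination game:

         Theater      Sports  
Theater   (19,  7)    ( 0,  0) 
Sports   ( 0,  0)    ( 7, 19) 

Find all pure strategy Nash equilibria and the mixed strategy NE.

Pure NE: (Theater, Theater) and (Sports, Sports); Mixed NE: p = 0.7308, q = 0.2692

Work:
Check pure NE:
(Theater, Theater): (19, 7) - no unilateral deviation beneficial
(Sports, Sports): (7, 19) - no unilateral deviation beneficial
Mixed NE: P1 plays Theater with p = 0.7308, P2 plays Theater with q = 0.2692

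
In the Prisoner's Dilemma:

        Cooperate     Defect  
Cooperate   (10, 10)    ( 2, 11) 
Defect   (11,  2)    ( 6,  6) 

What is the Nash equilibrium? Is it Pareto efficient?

(Defect, Defect) is NE; not Pareto efficient

Work:
Defect dominates Cooperate for both players:
If P2 cooperates: Defect (11) > Cooperate (10)
If P2 defects: Defect (6) > Cooperate (2)
NE: (Defect, Defect) with payoff (6, 6)
But (Cooperate, Cooperate) = (10, 10) Pareto dominates (6, 6)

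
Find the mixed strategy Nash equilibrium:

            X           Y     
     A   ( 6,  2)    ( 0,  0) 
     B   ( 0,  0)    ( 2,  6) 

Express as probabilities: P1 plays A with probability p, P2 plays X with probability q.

p = 0.75, q = 0.25

Work:
Find probabilities that make opponent indifferent:
P2 chooses q to make P1 indifferent between A and B
P1 chooses p to make P2 indifferent between X and Y
Mixed NE: P1 plays (A: 0.75, B: 0.25), P2 plays (X: 0.25, Y: 0.75)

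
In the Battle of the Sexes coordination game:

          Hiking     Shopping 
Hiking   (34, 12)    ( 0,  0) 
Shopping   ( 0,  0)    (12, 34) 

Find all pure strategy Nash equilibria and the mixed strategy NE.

Pure NE: (Hiking, Hiking) and (Shopping, Shopping); Mixed NE: p = 0.7391, q = 0.2609

Work:
Check pure NE:
(Hiking, Hiking): (34, 12) - no unilateral deviation beneficial
(Shopping, Shopping): (12, 34) - no unilateral deviation beneficial
Mixed NE: P1 plays Hiking with p = 0.7391, P2 plays Hiking with q = 0.2609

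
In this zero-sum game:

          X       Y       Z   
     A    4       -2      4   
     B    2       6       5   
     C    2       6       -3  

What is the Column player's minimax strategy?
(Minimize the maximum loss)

Column should play X, value = 4

Work:
Column player minimizes Row's maximum payoff:
Column X: max payoff to Row = 4
Column Y: max payoff to Row = 6
Column Z: max payoff to Row = 5
Minimum is 4, achieved by column X.
Minimax strategy: X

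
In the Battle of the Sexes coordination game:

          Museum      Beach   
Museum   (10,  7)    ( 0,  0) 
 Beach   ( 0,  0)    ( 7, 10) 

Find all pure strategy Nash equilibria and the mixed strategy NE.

Pure NE: (Museum, Museum) and (Beach, Beach); Mixed NE: p = 0.5882, q = 0.4118

Work:
Check pure NE:
(Museum, Museum): (10, 7) - no unilateral deviation beneficial
(Beach, Beach): (7, 10) - no unilateral deviation beneficial
Mixed NE: P1 plays Museum with p = 0.5882, P2 plays Museum with q = 0.4118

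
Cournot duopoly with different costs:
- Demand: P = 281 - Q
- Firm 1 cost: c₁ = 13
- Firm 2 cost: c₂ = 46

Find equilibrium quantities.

q₁* = 100.33, q₂* = 67.33

Work:
Reaction: q₁ = (281 - 13 - q₂)/2
Reaction: q₂ = (281 - 46 - q₁)/2
Solve simultaneously:
q₁* = (281 - 2×13 + 46)/3 = 100.33
q₂* = (281 - 2×46 + 13)/3 = 67.33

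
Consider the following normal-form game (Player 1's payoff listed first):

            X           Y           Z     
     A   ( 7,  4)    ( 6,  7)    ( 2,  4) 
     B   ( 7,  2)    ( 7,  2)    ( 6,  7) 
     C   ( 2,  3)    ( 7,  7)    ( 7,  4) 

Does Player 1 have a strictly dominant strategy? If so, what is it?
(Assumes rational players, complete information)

No strictly dominant strategy exists for Player 1

Work:
A strategy strictly dominates another if it gives a strictly higher payoff against every opponent action. Compare each pair of P1's strategies column-by-column:
  A vs B: [7 vs 7, 6 vs 7, 2 vs 6] → A does not strictly dominate B (column X: 7 ≤ 7)
  A vs C: [7 vs 2, 6 vs 7, 2 vs 7] → A does not strictly dominate C (column Y: 6 ≤ 7)
  B vs A: [7 vs 7, 7 vs 6, 6 vs 2] → B does not strictly dominate A (column X: 7 ≤ 7)
  B vs C: [7 vs 2, 7 vs 7, 6 vs 7] → B does not strictly dominate C (column Y: 7 ≤ 7)
  C vs A: [2 vs 7, 7 vs 6, 7 vs 2] → C does not strictly dominate A (column X: 2 ≤ 7)
  C vs B: [2 vs 7, 7 vs 7, 7 vs 6] → C does not strictly dominate B (column X: 2 ≤ 7)
No single strategy strictly dominates all others → no strictly dominant strategy.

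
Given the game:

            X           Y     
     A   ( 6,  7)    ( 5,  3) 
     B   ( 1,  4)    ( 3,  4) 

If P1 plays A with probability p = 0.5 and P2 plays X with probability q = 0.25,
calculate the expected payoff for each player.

E[P1] = 3.875, E[P2] = 4.0

Work:
E[P1] = p·q·π₁(A,X) + p·(1-q)·π₁(A,Y) + (1-p)·q·π₁(B,X) + (1-p)·(1-q)·π₁(B,Y)
= 0.5·0.25·6 + 0.5·0.75·5 + 0.5·0.25·1 + 0.5·0.75·3
= 3.875

E[P2] = 4.0 (similar calculation)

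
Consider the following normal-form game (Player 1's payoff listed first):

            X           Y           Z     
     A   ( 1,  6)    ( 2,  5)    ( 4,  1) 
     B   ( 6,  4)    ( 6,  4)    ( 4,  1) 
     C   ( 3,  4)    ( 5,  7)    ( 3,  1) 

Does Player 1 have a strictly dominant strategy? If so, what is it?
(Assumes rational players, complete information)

No strictly dominant strategy exists for Player 1

Work:
A strategy strictly dominates another if it gives a strictly higher payoff against every opponent action. Compare each pair of P1's strategies column-by-column:
  A vs B: [1 vs 6, 2 vs 6, 4 vs 4] → A does not strictly dominate B (column X: 1 ≤ 6)
  A vs C: [1 vs 3, 2 vs 5, 4 vs 3] → A does not strictly dominate C (column X: 1 ≤ 3)
  B vs A: [6 vs 1, 6 vs 2, 4 vs 4] → B does not strictly dominate A (column Z: 4 ≤ 4)
  B vs C: [6 vs 3, 6 vs 5, 4 vs 3] → B strictly dominates C
  C vs A: [3 vs 1, 5 vs 2, 3 vs 4] → C does not strictly dominate A (column Z: 3 ≤ 4)
  C vs B: [3 vs 6, 5 vs 6, 3 vs 4] → C does not strictly dominate B (column X: 3 ≤ 6)
No single strategy strictly dominates all others → no strictly dominant strategy.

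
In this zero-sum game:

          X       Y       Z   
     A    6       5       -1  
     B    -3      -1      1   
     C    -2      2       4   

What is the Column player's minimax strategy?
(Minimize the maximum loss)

Column should play Z, value = 4

Work:
Column player minimizes Row's maximum payoff:
Column X: max payoff to Row = 6
Column Y: max payoff to Row = 5
Column Z: max payoff to Row = 4
Minimum is 4, achieved by column Z.
Minimax strategy: Z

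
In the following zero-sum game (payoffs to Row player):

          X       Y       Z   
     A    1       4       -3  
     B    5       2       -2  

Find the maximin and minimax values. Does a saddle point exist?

Maximin = -2, Minimax = -2, Saddle: True

Work:
Row minimums: [-3, -2] → maximin = -2
Column maximums: [5, 4, -2] → minimax = -2
Saddle point exists! Game value = -2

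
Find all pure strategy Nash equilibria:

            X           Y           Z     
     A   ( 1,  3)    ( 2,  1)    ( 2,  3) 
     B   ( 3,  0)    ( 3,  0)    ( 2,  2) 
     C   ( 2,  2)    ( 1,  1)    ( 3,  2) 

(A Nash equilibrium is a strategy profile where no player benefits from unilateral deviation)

Nash equilibrium: (C, Z)

Work:
Best responses:
  P1 vs X: payoffs [1, 3, 2] → best response B (payoff 3)
  P1 vs Y: payoffs [2, 3, 1] → best response B (payoff 3)
  P1 vs Z: payoffs [2, 2, 3] → best response C (payoff 3)
  P2 vs A: payoffs [3, 1, 3] → best response X/Z (payoff 3)
  P2 vs B: payoffs [0, 0, 2] → best response Z (payoff 2)
  P2 vs C: payoffs [2, 1, 2] → best response X/Z (payoff 2)
Mutual best responses: (C,Z) → Nash equilibria.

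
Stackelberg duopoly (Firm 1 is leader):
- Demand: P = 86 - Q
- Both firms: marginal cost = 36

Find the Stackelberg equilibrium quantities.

q₁* (leader) = 25.0, q₂* (follower) = 12.5

Work:
Follower's reaction: q₂ = (a - c - q₁)/2
Leader substitutes: π₁ = q₁·(a - q₁ - (a-c-q₁)/2 - c)
FOC: q₁* = (86 - 36)/2 = 25.00
Then: q₂* = (86 - 36 - 25.0)/2 = 12.50
Leader has first-mover advantage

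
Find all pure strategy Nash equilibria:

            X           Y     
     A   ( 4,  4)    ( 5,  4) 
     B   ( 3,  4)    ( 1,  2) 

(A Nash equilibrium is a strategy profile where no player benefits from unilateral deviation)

Nash equilibrium: (A, X), (A, Y)

Work:
Best responses:
  P1 vs X: payoffs [4, 3] → best response A (payoff 4)
  P1 vs Y: payoffs [5, 1] → best response A (payoff 5)
  P2 vs A: payoffs [4, 4] → best response X/Y (payoff 4)
  P2 vs B: payoffs [4, 2] → best response X (payoff 4)
Mutual best responses: (A,X), (A,Y) → Nash equilibria.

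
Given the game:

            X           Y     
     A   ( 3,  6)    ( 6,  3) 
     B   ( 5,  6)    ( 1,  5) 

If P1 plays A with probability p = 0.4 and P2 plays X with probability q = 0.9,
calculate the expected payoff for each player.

E[P1] = 4.08, E[P2] = 5.82

Work:
E[P1] = p·q·π₁(A,X) + p·(1-q)·π₁(A,Y) + (1-p)·q·π₁(B,X) + (1-p)·(1-q)·π₁(B,Y)
= 0.4·0.9·3 + 0.4·0.1·6 + 0.6·0.9·5 + 0.6·0.1·1
= 4.08

E[P2] = 5.82 (similar calculation)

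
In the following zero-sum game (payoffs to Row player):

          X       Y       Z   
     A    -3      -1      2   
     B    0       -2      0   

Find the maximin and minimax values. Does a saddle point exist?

Maximin = -2, Minimax = -1, Saddle: False

Work:
Row minimums: [-3, -2] → maximin = -2
Column maximums: [0, -1, 2] → minimax = -1
No saddle point (maximin ≠ minimax). Mixed strategy needed.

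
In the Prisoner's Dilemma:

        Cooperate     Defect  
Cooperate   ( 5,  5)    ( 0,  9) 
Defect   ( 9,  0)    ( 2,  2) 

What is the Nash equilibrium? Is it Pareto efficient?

(Defect, Defect) is NE; not Pareto efficient

Work:
Defect dominates Cooperate for both players:
If P2 cooperates: Defect (9) > Cooperate (5)
If P2 defects: Defect (2) > Cooperate (0)
NE: (Defect, Defect) with payoff (2, 2)
But (Cooperate, Cooperate) = (5, 5) Pareto dominates (2, 2)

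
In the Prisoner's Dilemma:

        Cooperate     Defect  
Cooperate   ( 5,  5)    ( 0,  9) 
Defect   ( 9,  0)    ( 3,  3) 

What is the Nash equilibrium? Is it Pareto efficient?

(Defect, Defect) is NE; not Pareto efficient

Work:
Defect dominates Cooperate for both players:
If P2 cooperates: Defect (9) > Cooperate (5)
If P2 defects: Defect (3) > Cooperate (0)
NE: (Defect, Defect) with payoff (3, 3)
But (Cooperate, Cooperate) = (5, 5) Pareto dominates (3, 3)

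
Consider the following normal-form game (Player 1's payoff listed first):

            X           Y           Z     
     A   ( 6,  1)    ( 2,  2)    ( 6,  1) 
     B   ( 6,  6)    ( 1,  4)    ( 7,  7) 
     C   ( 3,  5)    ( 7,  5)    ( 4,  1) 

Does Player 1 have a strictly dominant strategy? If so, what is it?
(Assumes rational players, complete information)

No strictly dominant strategy exists for Player 1

Work:
A strategy strictly dominates another if it gives a strictly higher payoff against every opponent action. Compare each pair of P1's strategies column-by-column:
  A vs B: [6 vs 6, 2 vs 1, 6 vs 7] → A does not strictly dominate B (column X: 6 ≤ 6)
  A vs C: [6 vs 3, 2 vs 7, 6 vs 4] → A does not strictly dominate C (column Y: 2 ≤ 7)
  B vs A: [6 vs 6, 1 vs 2, 7 vs 6] → B does not strictly dominate A (column X: 6 ≤ 6)
  B vs C: [6 vs 3, 1 vs 7, 7 vs 4] → B does not strictly dominate C (column Y: 1 ≤ 7)
  C vs A: [3 vs 6, 7 vs 2, 4 vs 6] → C does not strictly dominate A (column X: 3 ≤ 6)
  C vs B: [3 vs 6, 7 vs 1, 4 vs 7] → C does not strictly dominate B (column X: 3 ≤ 6)
No single strategy strictly dominates all others → no strictly dominant strategy.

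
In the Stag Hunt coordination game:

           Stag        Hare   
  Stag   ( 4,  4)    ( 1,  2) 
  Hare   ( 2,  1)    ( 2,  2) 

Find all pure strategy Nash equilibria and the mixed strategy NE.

Pure NE: (Stag, Stag) and (Hare, Hare); Mixed NE: p = 0.3333, q = 0.3333

Work:
Check pure NE:
(Stag, Stag): (4, 4) - no unilateral deviation beneficial
(Hare, Hare): (2, 2) - no unilateral deviation beneficial
Mixed NE: P1 plays Stag with p = 0.3333, P2 plays Stag with q = 0.3333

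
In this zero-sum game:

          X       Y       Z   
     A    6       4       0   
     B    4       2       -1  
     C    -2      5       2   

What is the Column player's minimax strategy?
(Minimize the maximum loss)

Column should play Z, value = 2

Work:
Column player minimizes Row's maximum payoff:
Column X: max payoff to Row = 6
Column Y: max payoff to Row = 5
Column Z: max payoff to Row = 2
Minimum is 2, achieved by column Z.
Minimax strategy: Z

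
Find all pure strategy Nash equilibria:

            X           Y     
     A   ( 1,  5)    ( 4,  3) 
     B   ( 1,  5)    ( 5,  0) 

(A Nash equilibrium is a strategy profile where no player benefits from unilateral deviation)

Nash equilibrium: (A, X), (B, X)

Work:
Best responses:
  P1 vs X: payoffs [1, 1] → best response A/B (payoff 1)
  P1 vs Y: payoffs [4, 5] → best response B (payoff 5)
  P2 vs A: payoffs [5, 3] → best response X (payoff 5)
  P2 vs B: payoffs [5, 0] → best response X (payoff 5)
Mutual best responses: (A,X), (B,X) → Nash equilibria.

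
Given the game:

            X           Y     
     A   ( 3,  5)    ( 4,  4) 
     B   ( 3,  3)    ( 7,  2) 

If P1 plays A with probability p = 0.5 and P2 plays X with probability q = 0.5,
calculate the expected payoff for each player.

E[P1] = 4.25, E[P2] = 3.5

Work:
E[P1] = p·q·π₁(A,X) + p·(1-q)·π₁(A,Y) + (1-p)·q·π₁(B,X) + (1-p)·(1-q)·π₁(B,Y)
= 0.5·0.5·3 + 0.5·0.5·4 + 0.5·0.5·3 + 0.5·0.5·7
= 4.25

E[P2] = 3.5 (similar calculation)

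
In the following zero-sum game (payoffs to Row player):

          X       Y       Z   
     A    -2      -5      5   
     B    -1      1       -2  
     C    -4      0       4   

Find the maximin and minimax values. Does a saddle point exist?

Maximin = -2, Minimax = -1, Saddle: False

Work:
Row minimums: [-5, -2, -4] → maximin = -2
Column maximums: [-1, 1, 5] → minimax = -1
No saddle point (maximin ≠ minimax). Mixed strategy needed.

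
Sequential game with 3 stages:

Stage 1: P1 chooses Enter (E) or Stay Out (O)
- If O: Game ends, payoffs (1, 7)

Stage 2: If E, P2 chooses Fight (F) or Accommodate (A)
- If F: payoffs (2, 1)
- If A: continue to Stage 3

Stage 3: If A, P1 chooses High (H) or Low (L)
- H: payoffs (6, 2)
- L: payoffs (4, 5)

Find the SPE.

SPE: (E, A, H); Outcome (6, 2)

Work:
Stage 3: P1 chooses H (6 vs 4)
Stage 2: P2: F->1, A->2 (anticipating H). Choose A
Stage 1: P1: O->1, E->6 (anticipating A, H). Choose E
SPE path: E -> A -> H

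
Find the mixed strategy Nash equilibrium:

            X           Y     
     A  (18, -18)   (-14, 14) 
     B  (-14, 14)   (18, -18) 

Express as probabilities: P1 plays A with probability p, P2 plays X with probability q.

p = 0.5, q = 0.5

Work:
Find probabilities that make opponent indifferent:
P2 chooses q to make P1 indifferent between A and B
P1 chooses p to make P2 indifferent between X and Y
Mixed NE: P1 plays (A: 0.5, B: 0.5), P2 plays (X: 0.5, Y: 0.5)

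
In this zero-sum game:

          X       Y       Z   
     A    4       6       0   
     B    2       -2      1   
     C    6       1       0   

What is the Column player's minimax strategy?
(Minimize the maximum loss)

Column should play Z, value = 1

Work:
Column player minimizes Row's maximum payoff:
Column X: max payoff to Row = 6
Column Y: max payoff to Row = 6
Column Z: max payoff to Row = 1
Minimum is 1, achieved by column Z.
Minimax strategy: Z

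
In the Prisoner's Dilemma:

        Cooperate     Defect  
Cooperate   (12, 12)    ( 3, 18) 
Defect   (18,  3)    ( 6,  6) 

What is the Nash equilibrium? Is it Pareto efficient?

(Defect, Defect) is NE; not Pareto efficient

Work:
Defect dominates Cooperate for both players:
If P2 cooperates: Defect (18) > Cooperate (12)
If P2 defects: Defect (6) > Cooperate (3)
NE: (Defect, Defect) with payoff (6, 6)
But (Cooperate, Cooperate) = (12, 12) Pareto dominates (6, 6)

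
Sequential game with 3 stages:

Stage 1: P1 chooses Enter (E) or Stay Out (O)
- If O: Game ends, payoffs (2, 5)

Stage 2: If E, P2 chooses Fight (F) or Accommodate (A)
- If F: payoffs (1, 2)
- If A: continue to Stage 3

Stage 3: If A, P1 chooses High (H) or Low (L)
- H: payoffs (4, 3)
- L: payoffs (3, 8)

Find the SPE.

SPE: (E, A, H); Outcome (4, 3)

Work:
Stage 3: P1 chooses H (4 vs 3)
Stage 2: P2: F->2, A->3 (anticipating H). Choose A
Stage 1: P1: O->2, E->4 (anticipating A, H). Choose E
SPE path: E -> A -> H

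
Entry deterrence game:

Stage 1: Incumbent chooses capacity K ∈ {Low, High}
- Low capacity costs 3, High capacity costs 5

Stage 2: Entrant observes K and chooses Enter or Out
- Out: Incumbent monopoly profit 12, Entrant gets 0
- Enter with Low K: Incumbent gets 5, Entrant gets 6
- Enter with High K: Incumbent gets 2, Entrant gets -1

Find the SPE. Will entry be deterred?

SPE: (High, Enter|Low, Out|High); Entry deterred. Incumbent net profit = 7

Work:
After Low K: Entrant enters (6 > 0)
After High K: Entrant stays out (-1 < 0)
Incumbent: Low → 5−3=2, High → 12−5=7
Incumbent chooses High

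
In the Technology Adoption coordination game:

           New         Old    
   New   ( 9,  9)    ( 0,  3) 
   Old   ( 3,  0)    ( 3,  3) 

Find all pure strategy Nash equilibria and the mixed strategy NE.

Pure NE: (New, New) and (Old, Old); Mixed NE: p = 0.3333, q = 0.3333

Work:
Check pure NE:
(New, New): (9, 9) - no unilateral deviation beneficial
(Old, Old): (3, 3) - no unilateral deviation beneficial
Mixed NE: P1 plays New with p = 0.3333, P2 plays New with q = 0.3333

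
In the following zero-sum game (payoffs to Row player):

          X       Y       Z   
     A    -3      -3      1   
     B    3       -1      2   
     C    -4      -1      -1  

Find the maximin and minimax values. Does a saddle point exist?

Maximin = -1, Minimax = -1, Saddle: True

Work:
Row minimums: [-3, -1, -4] → maximin = -1
Column maximums: [3, -1, 2] → minimax = -1
Saddle point exists! Game value = -1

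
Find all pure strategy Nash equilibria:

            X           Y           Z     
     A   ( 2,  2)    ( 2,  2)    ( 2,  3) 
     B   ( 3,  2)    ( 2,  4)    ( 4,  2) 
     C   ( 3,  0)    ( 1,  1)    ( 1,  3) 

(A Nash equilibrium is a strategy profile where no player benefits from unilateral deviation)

Nash equilibrium: (B, Y)

Work:
Best responses:
  P1 vs X: payoffs [2, 3, 3] → best response B/C (payoff 3)
  P1 vs Y: payoffs [2, 2, 1] → best response A/B (payoff 2)
  P1 vs Z: payoffs [2, 4, 1] → best response B (payoff 4)
  P2 vs A: payoffs [2, 2, 3] → best response Z (payoff 3)
  P2 vs B: payoffs [2, 4, 2] → best response Y (payoff 4)
  P2 vs C: payoffs [0, 1, 3] → best response Z (payoff 3)
Mutual best responses: (B,Y) → Nash equilibria.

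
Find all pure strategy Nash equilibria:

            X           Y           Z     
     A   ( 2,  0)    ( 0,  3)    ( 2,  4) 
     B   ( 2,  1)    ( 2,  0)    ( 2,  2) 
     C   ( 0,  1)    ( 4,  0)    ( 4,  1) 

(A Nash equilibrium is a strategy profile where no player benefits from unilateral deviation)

Nash equilibrium: (C, Z)

Work:
Best responses:
  P1 vs X: payoffs [2, 2, 0] → best response A/B (payoff 2)
  P1 vs Y: payoffs [0, 2, 4] → best response C (payoff 4)
  P1 vs Z: payoffs [2, 2, 4] → best response C (payoff 4)
  P2 vs A: payoffs [0, 3, 4] → best response Z (payoff 4)
  P2 vs B: payoffs [1, 0, 2] → best response Z (payoff 2)
  P2 vs C: payoffs [1, 0, 1] → best response X/Z (payoff 1)
Mutual best responses: (C,Z) → Nash equilibria.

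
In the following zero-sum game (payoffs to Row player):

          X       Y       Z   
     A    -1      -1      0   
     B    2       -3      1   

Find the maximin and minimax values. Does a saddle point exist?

Maximin = -1, Minimax = -1, Saddle: True

Work:
Row minimums: [-1, -3] → maximin = -1
Column maximums: [2, -1, 1] → minimax = -1
Saddle point exists! Game value = -1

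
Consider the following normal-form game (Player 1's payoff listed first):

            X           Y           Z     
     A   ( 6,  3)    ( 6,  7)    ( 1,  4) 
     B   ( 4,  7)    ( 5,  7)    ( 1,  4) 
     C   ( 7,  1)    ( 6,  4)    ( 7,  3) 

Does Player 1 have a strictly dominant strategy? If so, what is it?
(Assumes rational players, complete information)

No strictly dominant strategy exists for Player 1

Work:
A strategy strictly dominates another if it gives a strictly higher payoff against every opponent action. Compare each pair of P1's strategies column-by-column:
  A vs B: [6 vs 4, 6 vs 5, 1 vs 1] → A does not strictly dominate B (column Z: 1 ≤ 1)
  A vs C: [6 vs 7, 6 vs 6, 1 vs 7] → A does not strictly dominate C (column X: 6 ≤ 7)
  B vs A: [4 vs 6, 5 vs 6, 1 vs 1] → B does not strictly dominate A (column X: 4 ≤ 6)
  B vs C: [4 vs 7, 5 vs 6, 1 vs 7] → B does not strictly dominate C (column X: 4 ≤ 7)
  C vs A: [7 vs 6, 6 vs 6, 7 vs 1] → C does not strictly dominate A (column Y: 6 ≤ 6)
  C vs B: [7 vs 4, 6 vs 5, 7 vs 1] → C strictly dominates B
No single strategy strictly dominates all others → no strictly dominant strategy.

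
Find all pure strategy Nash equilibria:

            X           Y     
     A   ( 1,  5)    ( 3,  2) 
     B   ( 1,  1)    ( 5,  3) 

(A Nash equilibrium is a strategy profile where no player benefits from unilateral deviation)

Nash equilibrium: (A, X), (B, Y)

Work:
Best responses:
  P1 vs X: payoffs [1, 1] → best response A/B (payoff 1)
  P1 vs Y: payoffs [3, 5] → best response B (payoff 5)
  P2 vs A: payoffs [5, 2] → best response X (payoff 5)
  P2 vs B: payoffs [1, 3] → best response Y (payoff 3)
Mutual best responses: (A,X), (B,Y) → Nash equilibria.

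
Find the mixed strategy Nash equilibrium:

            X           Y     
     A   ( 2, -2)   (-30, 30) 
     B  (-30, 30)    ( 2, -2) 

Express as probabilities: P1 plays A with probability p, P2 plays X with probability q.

p = 0.5, q = 0.5

Work:
Find probabilities that make opponent indifferent:
P2 chooses q to make P1 indifferent between A and B
P1 chooses p to make P2 indifferent between X and Y
Mixed NE: P1 plays (A: 0.5, B: 0.5), P2 plays (X: 0.5, Y: 0.5)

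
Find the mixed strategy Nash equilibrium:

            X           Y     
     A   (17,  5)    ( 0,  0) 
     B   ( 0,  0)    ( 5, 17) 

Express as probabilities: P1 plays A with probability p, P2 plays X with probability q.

p = 0.7727, q = 0.2273

Work:
Find probabilities that make opponent indifferent:
P2 chooses q to make P1 indifferent between A and B
P1 chooses p to make P2 indifferent between X and Y
Mixed NE: P1 plays (A: 0.7727, B: 0.2273), P2 plays (X: 0.2273, Y: 0.7727)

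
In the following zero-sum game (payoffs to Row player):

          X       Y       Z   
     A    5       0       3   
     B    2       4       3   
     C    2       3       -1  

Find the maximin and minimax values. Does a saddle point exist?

Maximin = 2, Minimax = 3, Saddle: False

Work:
Row minimums: [0, 2, -1] → maximin = 2
Column maximums: [5, 4, 3] → minimax = 3
No saddle point (maximin ≠ minimax). Mixed strategy needed.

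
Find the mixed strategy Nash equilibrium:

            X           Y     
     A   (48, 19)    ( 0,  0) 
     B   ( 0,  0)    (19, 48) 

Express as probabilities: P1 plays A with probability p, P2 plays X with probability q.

p = 0.7164, q = 0.2836

Work:
Find probabilities that make opponent indifferent:
P2 chooses q to make P1 indifferent between A and B
P1 chooses p to make P2 indifferent between X and Y
Mixed NE: P1 plays (A: 0.7164, B: 0.2836), P2 plays (X: 0.2836, Y: 0.7164)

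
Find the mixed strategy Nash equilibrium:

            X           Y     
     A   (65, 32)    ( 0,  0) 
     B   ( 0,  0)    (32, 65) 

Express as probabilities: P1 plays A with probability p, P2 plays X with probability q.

p = 0.6701, q = 0.3299

Work:
Find probabilities that make opponent indifferent:
P2 chooses q to make P1 indifferent between A and B
P1 chooses p to make P2 indifferent between X and Y
Mixed NE: P1 plays (A: 0.6701, B: 0.3299), P2 plays (X: 0.3299, Y: 0.6701)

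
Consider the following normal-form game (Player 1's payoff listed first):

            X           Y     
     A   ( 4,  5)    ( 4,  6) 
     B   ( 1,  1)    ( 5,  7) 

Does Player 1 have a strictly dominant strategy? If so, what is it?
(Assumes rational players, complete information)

No strictly dominant strategy exists for Player 1

Work:
A strategy strictly dominates another if it gives a strictly higher payoff against every opponent action. Compare each pair of P1's strategies column-by-column:
  A vs B: [4 vs 1, 4 vs 5] → A does not strictly dominate B (column Y: 4 ≤ 5)
  B vs A: [1 vs 4, 5 vs 4] → B does not strictly dominate A (column X: 1 ≤ 4)
No single strategy strictly dominates all others → no strictly dominant strategy.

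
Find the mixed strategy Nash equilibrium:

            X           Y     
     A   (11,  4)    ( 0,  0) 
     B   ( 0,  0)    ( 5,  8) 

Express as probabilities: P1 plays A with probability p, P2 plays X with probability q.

p = 0.6667, q = 0.3125

Work:
Find probabilities that make opponent indifferent:
P2 chooses q to make P1 indifferent between A and B
P1 chooses p to make P2 indifferent between X and Y
Mixed NE: P1 plays (A: 0.6667, B: 0.3333), P2 plays (X: 0.3125, Y: 0.6875)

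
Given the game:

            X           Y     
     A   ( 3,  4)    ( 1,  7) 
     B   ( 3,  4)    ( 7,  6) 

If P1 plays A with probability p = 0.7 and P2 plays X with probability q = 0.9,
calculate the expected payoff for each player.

E[P1] = 2.98, E[P2] = 4.27

Work:
E[P1] = p·q·π₁(A,X) + p·(1-q)·π₁(A,Y) + (1-p)·q·π₁(B,X) + (1-p)·(1-q)·π₁(B,Y)
= 0.7·0.9·3 + 0.7·0.1·1 + 0.3·0.9·3 + 0.3·0.1·7
= 2.98

E[P2] = 4.27 (similar calculation)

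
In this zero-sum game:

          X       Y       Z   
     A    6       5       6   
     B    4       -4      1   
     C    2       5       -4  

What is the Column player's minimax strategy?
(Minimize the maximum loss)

Column should play Y, value = 5

Work:
Column player minimizes Row's maximum payoff:
Column X: max payoff to Row = 6
Column Y: max payoff to Row = 5
Column Z: max payoff to Row = 6
Minimum is 5, achieved by column Y.
Minimax strategy: Y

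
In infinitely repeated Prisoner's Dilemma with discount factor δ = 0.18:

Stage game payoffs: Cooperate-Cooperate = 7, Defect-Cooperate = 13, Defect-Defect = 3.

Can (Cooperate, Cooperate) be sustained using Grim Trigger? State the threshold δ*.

δ* = 0.6; since δ = 0.18 < 0.6, cooperation cannot be sustained

Work:
For Grim Trigger:
Cooperate forever: 7/(1-δ)
Defect then punished: 13 + 3·δ/(1-δ)
Need: 7/(1-δ) ≥ 13 + 3·δ/(1-δ)
Solving: δ ≥ (T-R)/(T-P) = (13-7)/(13-3) = 0.6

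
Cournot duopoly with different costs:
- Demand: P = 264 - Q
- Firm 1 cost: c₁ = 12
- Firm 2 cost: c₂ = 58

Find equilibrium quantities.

q₁* = 99.33, q₂* = 53.33

Work:
Reaction: q₁ = (264 - 12 - q₂)/2
Reaction: q₂ = (264 - 58 - q₁)/2
Solve simultaneously:
q₁* = (264 - 2×12 + 58)/3 = 99.33
q₂* = (264 - 2×58 + 12)/3 = 53.33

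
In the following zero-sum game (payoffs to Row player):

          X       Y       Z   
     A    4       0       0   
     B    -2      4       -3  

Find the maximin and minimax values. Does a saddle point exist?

Maximin = 0, Minimax = 0, Saddle: True

Work:
Row minimums: [0, -3] → maximin = 0
Column maximums: [4, 4, 0] → minimax = 0
Saddle point exists! Game value = 0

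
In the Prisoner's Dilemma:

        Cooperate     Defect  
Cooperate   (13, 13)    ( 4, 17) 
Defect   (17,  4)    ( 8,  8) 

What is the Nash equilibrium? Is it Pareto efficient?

(Defect, Defect) is NE; not Pareto efficient

Work:
Defect dominates Cooperate for both players:
If P2 cooperates: Defect (17) > Cooperate (13)
If P2 defects: Defect (8) > Cooperate (4)
NE: (Defect, Defect) with payoff (8, 8)
But (Cooperate, Cooperate) = (13, 13) Pareto dominates (8, 8)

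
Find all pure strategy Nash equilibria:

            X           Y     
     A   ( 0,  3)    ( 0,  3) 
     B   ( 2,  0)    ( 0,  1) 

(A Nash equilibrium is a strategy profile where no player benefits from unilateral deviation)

Nash equilibrium: (A, Y), (B, Y)

Work:
Best responses:
  P1 vs X: payoffs [0, 2] → best response B (payoff 2)
  P1 vs Y: payoffs [0, 0] → best response A/B (payoff 0)
  P2 vs A: payoffs [3, 3] → best response X/Y (payoff 3)
  P2 vs B: payoffs [0, 1] → best response Y (payoff 1)
Mutual best responses: (A,Y), (B,Y) → Nash equilibria.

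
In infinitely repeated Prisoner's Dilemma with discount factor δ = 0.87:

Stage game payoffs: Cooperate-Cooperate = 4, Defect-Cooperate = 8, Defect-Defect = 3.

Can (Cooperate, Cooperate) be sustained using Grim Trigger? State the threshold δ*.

δ* = 0.8; since δ = 0.87 ≥ 0.8, cooperation can be sustained

Work:
For Grim Trigger:
Cooperate forever: 4/(1-δ)
Defect then punished: 8 + 3·δ/(1-δ)
Need: 4/(1-δ) ≥ 8 + 3·δ/(1-δ)
Solving: δ ≥ (T-R)/(T-P) = (8-4)/(8-3) = 0.8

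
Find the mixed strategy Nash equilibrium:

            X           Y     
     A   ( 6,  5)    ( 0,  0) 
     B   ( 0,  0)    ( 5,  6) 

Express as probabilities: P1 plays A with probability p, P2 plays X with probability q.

p = 0.5455, q = 0.4545

Work:
Find probabilities that make opponent indifferent:
P2 chooses q to make P1 indifferent between A and B
P1 chooses p to make P2 indifferent between X and Y
Mixed NE: P1 plays (A: 0.5455, B: 0.4545), P2 plays (X: 0.4545, Y: 0.5455)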